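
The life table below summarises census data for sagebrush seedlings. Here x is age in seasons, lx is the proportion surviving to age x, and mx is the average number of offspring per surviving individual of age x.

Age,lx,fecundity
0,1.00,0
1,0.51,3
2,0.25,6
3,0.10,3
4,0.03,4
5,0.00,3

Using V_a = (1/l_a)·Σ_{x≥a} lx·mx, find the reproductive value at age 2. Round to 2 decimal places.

7.68

lx·mx for x ≥ 2: 1.5, 0.3, 0.12, 0 → sum = 1.92
V_2 = 1.92 / l_2 = 1.92 / 0.25 = 7.68 → 7.68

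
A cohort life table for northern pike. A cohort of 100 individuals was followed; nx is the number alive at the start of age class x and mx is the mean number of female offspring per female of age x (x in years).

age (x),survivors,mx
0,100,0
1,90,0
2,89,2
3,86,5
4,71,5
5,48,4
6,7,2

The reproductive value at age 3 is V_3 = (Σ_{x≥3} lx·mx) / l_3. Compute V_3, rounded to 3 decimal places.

lx = nx/n0 = nx/100: 1, 0.9, 0.89, 0.86, 0.71, 0.48, 0.07
lx·mx for x ≥ 3: 4.3, 3.55, 1.92, 0.14 → sum = 9.91
V_3 = 9.91 / l_3 = 9.91 / 0.86 = 11.523256… → 11.523

11.523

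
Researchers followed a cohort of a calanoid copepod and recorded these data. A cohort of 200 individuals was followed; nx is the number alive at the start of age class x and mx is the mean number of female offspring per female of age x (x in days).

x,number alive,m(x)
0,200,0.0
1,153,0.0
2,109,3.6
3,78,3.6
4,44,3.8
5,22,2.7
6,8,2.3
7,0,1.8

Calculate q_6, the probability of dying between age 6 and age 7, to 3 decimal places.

lx = nx/n0 = nx/200: 1, 0.765, 0.545, 0.39, 0.22, 0.11, 0.04, 0
q_6 = (l_6 − l_7) / l_6 = (0.04 − 0) / 0.04
     = 0.04 / 0.04 = 1 → 1.000

1.000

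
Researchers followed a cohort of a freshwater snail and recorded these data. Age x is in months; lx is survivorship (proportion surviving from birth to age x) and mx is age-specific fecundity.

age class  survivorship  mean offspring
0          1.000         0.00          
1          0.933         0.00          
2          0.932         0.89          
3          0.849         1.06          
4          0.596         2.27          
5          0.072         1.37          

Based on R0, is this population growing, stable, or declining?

R0 = Σ lx·mx = 0 + 0 + 0.82948 + 0.89994 + 1.35292 + 0.09864 = 3.18098
R0 > 1, so the population is growing.

growing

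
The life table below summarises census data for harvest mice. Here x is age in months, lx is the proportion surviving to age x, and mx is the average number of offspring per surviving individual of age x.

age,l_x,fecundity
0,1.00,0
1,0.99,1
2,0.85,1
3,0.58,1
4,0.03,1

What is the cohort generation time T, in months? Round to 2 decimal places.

1.86

lx·mx: 0, 0.99, 0.85, 0.58, 0.03 → R0 = 2.45
x·lx·mx: 0, 0.99, 1.7, 1.74, 0.12 → Σ = 4.55
T = 4.55 / 2.45 = 1.857143… → 1.86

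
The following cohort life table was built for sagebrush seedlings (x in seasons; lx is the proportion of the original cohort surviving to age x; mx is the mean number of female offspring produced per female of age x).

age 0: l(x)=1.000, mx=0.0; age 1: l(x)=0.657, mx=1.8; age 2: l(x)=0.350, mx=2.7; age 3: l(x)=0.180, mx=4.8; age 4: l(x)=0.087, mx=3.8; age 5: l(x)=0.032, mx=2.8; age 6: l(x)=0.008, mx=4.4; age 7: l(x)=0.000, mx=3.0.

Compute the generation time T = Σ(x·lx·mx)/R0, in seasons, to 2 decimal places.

lx·mx: 0, 1.1826, 0.945, 0.864, 0.3306, 0.0896, 0.0352, 0 → R0 = 3.447
x·lx·mx: 0, 1.1826, 1.89, 2.592, 1.3224, 0.448, 0.2112, 0 → Σ = 7.6462
T = 7.6462 / 3.447 = 2.218219… → 2.22

2.22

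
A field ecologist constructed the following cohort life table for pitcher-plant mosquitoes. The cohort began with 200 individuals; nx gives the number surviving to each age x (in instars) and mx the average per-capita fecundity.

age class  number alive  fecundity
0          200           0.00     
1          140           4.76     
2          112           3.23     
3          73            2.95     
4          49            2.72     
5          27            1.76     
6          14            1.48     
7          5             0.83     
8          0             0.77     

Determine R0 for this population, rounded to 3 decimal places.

lx = nx/n0 = nx/200: 1, 0.7, 0.56, 0.365, 0.245, 0.135, 0.07, 0.025, 0
lx·mx by age: 0, 3.332, 1.8088, 1.07675, 0.6664, 0.2376, 0.1036, 0.02075, 0
R0 = Σ lx·mx = 7.2459 → 7.246

7.246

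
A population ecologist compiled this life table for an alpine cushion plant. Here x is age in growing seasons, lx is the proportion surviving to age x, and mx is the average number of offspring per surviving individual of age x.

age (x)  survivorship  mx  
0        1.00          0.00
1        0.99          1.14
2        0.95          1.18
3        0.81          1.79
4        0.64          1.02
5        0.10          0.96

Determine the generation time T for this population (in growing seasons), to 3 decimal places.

lx·mx: 0, 1.1286, 1.121, 1.4499, 0.6528, 0.096 → R0 = 4.4483
x·lx·mx: 0, 1.1286, 2.242, 4.3497, 2.6112, 0.48 → Σ = 10.8115
T = 10.8115 / 4.4483 = 2.430479… → 2.430

2.430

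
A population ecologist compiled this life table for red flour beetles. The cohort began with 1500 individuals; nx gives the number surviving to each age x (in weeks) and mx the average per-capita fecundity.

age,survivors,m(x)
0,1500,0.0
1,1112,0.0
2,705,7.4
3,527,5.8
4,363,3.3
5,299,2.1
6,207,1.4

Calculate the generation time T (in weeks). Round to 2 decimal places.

2.82

lx = nx/n0 = nx/1500: 1, 0.74133…, 0.47, 0.35133…, 0.242, 0.19933…, 0.138
lx·mx: 0, 0, 3.478, 2.037733…, 0.7986, 0.4186…, 0.1932 → R0 = 6.926133…
x·lx·mx: 0, 0, 6.956, 6.1132…, 3.1944, 2.093…, 1.1592 → Σ = 19.5158…
T = 19.5158… / 6.926133… = 2.817705… → 2.82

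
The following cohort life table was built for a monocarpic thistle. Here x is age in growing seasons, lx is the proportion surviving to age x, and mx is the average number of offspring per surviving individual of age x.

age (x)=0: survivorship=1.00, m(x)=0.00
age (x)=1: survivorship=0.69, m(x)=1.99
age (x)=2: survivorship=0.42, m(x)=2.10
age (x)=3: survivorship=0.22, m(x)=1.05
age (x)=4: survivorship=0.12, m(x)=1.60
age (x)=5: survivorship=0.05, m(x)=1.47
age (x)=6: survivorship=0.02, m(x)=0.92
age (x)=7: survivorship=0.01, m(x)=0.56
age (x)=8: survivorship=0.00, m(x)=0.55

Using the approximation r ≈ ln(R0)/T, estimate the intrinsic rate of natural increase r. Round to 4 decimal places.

R0 = Σ lx·mx = 0 + 1.3731 + 0.882 + 0.231 + 0.192 + 0.0735 + 0.0184 + 0.0056 + 0 = 2.7756
Σ x·lx·mx = 5.1152; T = 5.1152/2.7756 = 1.84292…
r ≈ ln(R0)/T = ln(2.7756)/1.84292… = 0.553941… → 0.5539

0.5539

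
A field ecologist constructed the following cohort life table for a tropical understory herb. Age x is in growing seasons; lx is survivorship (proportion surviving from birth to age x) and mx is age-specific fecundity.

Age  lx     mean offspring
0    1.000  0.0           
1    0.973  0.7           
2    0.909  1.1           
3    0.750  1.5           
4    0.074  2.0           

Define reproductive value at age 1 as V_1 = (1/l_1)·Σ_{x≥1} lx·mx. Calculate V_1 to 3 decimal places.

3.036

lx·mx for x ≥ 1: 0.6811, 0.9999, 1.125, 0.148 → sum = 2.954
V_1 = 2.954 / l_1 = 2.954 / 0.973 = 3.035971… → 3.036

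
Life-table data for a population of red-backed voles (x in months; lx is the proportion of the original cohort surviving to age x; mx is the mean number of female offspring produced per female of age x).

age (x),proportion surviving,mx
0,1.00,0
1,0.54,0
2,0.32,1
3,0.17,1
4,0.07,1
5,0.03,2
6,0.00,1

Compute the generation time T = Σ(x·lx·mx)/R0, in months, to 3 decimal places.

2.790

lx·mx: 0, 0, 0.32, 0.17, 0.07, 0.06, 0 → R0 = 0.62
x·lx·mx: 0, 0, 0.64, 0.51, 0.28, 0.3, 0 → Σ = 1.73
T = 1.73 / 0.62 = 2.790323… → 2.790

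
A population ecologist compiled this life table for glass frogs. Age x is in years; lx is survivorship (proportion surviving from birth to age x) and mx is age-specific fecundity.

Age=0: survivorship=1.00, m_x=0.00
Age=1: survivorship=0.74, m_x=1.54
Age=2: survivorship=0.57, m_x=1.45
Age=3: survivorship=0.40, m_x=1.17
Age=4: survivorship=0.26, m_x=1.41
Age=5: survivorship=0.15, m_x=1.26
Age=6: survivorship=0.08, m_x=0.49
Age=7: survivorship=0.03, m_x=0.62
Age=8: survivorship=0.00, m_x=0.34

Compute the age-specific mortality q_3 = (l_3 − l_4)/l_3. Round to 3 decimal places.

0.350

q_3 = (l_3 − l_4) / l_3 = (0.4 − 0.26) / 0.4
     = 0.14 / 0.4 = 0.35 → 0.350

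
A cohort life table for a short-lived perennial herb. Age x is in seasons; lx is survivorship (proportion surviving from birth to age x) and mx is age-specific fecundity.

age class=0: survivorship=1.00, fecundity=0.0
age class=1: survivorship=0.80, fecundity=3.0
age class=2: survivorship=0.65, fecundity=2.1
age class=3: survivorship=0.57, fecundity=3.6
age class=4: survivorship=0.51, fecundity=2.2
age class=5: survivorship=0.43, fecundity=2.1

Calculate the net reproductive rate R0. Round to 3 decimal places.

lx·mx by age: 0, 2.4, 1.365, 2.052, 1.122, 0.903
R0 = Σ lx·mx = 7.842 → 7.842

7.842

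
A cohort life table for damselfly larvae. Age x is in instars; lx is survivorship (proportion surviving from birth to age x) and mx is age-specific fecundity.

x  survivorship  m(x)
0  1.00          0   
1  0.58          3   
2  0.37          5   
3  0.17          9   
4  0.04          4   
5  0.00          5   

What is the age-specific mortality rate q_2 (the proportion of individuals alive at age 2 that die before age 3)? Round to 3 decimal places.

q_2 = (l_2 − l_3) / l_2 = (0.37 − 0.17) / 0.37
     = 0.2 / 0.37 = 0.540541… → 0.541

0.541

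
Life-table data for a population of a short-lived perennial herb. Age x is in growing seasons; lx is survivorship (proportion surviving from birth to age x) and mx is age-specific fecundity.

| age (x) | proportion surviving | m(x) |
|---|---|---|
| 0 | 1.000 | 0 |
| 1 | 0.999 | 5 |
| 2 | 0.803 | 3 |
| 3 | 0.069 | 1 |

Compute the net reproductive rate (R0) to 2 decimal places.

lx·mx by age: 0, 4.995, 2.409, 0.069
R0 = Σ lx·mx = 7.473 → 7.47

7.47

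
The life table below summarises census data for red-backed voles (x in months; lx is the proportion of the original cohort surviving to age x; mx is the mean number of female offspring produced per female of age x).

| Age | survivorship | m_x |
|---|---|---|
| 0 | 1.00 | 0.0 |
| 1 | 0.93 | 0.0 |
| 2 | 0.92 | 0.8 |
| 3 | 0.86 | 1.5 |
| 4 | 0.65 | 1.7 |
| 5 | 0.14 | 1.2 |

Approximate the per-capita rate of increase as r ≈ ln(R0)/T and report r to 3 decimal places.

R0 = Σ lx·mx = 0 + 0 + 0.736 + 1.29 + 1.105 + 0.168 = 3.299
Σ x·lx·mx = 10.602; T = 10.602/3.299 = 3.2137…
r ≈ ln(R0)/T = ln(3.299)/3.2137… = 0.37142… → 0.371

0.371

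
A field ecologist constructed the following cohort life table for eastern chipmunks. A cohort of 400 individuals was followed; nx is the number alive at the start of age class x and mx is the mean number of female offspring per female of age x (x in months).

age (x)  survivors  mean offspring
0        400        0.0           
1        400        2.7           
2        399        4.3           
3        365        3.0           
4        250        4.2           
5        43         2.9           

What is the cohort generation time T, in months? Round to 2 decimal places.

lx = nx/n0 = nx/400: 1, 1, 0.9975, 0.9125, 0.625, 0.1075
lx·mx: 0, 2.7, 4.28925, 2.7375, 2.625, 0.31175 → R0 = 12.6635
x·lx·mx: 0, 2.7, 8.5785, 8.2125, 10.5, 1.55875 → Σ = 31.54975
T = 31.54975 / 12.6635 = 2.491393… → 2.49

2.49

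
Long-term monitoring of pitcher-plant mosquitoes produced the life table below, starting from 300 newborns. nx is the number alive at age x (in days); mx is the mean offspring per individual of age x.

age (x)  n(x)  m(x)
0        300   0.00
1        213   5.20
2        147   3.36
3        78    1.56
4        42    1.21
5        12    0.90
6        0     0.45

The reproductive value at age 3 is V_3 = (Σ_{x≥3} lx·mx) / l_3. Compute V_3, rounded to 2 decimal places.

lx = nx/n0 = nx/300: 1, 0.71, 0.49, 0.26, 0.14, 0.04, 0
lx·mx for x ≥ 3: 0.4056, 0.1694, 0.036, 0 → sum = 0.611
V_3 = 0.611 / l_3 = 0.611 / 0.26 = 2.35 → 2.35

2.35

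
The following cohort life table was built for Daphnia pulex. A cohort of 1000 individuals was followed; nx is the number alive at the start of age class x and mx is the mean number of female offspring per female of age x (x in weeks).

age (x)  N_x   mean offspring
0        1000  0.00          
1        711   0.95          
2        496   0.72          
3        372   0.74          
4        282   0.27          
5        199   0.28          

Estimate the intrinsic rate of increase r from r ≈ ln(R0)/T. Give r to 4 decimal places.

lx = nx/n0 = nx/1000: 1, 0.711, 0.496, 0.372, 0.282, 0.199
R0 = Σ lx·mx = 0 + 0.67545 + 0.35712 + 0.27528 + 0.07614 + 0.05572 = 1.43971
Σ x·lx·mx = 2.79869; T = 2.79869/1.43971 = 1.94393…
r ≈ ln(R0)/T = ln(1.43971)/1.94393… = 0.187477… → 0.1875

0.1875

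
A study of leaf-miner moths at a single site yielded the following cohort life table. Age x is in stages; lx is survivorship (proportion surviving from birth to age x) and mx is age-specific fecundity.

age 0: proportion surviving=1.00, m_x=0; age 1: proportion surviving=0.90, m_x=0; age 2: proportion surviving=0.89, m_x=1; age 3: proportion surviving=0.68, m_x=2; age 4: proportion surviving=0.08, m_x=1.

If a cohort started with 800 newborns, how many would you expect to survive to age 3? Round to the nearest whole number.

Expected survivors = N0 · l_3 = 800 × 0.68 = 544 → 544

544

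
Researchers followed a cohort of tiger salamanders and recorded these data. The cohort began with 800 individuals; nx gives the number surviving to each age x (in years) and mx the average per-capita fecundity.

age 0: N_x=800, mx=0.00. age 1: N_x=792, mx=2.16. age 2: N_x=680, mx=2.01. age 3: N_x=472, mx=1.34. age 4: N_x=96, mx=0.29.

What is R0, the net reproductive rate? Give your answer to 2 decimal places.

lx = nx/n0 = nx/800: 1, 0.99, 0.85, 0.59, 0.12
lx·mx by age: 0, 2.1384, 1.7085, 0.7906, 0.0348
R0 = Σ lx·mx = 4.6723 → 4.67

4.67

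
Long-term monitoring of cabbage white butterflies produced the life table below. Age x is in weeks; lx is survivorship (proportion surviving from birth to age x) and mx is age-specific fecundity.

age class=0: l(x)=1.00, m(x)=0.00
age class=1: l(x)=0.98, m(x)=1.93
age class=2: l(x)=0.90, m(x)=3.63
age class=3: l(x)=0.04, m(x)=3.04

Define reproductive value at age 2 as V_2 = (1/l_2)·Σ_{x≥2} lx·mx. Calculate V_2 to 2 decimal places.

lx·mx for x ≥ 2: 3.267, 0.1216 → sum = 3.3886
V_2 = 3.3886 / l_2 = 3.3886 / 0.9 = 3.765111… → 3.77

3.77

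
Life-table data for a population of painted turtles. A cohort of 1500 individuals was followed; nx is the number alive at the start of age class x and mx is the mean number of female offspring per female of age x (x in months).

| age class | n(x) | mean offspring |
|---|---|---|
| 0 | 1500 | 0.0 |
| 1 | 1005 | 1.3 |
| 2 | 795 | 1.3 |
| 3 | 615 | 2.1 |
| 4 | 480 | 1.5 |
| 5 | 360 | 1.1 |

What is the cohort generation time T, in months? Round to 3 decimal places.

2.550

lx = nx/n0 = nx/1500: 1, 0.67, 0.53, 0.41, 0.32, 0.24
lx·mx: 0, 0.871, 0.689, 0.861, 0.48, 0.264 → R0 = 3.165
x·lx·mx: 0, 0.871, 1.378, 2.583, 1.92, 1.32 → Σ = 8.072
T = 8.072 / 3.165 = 2.550395… → 2.550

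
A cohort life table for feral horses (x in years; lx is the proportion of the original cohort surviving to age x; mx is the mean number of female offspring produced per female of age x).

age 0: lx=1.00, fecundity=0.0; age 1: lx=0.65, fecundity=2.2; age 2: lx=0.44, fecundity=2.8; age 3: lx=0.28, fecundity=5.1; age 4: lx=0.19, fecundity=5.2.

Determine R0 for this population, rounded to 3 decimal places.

lx·mx by age: 0, 1.43, 1.232, 1.428, 0.988
R0 = Σ lx·mx = 5.078 → 5.078

5.078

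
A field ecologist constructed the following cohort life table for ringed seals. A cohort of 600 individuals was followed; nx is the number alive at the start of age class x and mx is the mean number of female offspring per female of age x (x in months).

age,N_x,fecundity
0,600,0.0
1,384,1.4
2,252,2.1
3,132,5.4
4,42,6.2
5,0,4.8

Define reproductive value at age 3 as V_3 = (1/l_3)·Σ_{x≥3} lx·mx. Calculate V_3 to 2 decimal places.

lx = nx/n0 = nx/600: 1, 0.64, 0.42, 0.22, 0.07, 0
lx·mx for x ≥ 3: 1.188, 0.434, 0 → sum = 1.622
V_3 = 1.622 / l_3 = 1.622 / 0.22 = 7.372727… → 7.37

7.37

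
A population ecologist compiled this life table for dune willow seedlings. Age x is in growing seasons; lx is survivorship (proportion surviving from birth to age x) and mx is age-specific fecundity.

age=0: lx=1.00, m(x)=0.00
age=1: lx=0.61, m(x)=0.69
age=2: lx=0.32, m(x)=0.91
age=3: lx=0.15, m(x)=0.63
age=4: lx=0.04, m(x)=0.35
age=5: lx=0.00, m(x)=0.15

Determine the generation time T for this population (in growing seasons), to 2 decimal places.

lx·mx: 0, 0.4209, 0.2912, 0.0945, 0.014, 0 → R0 = 0.8206
x·lx·mx: 0, 0.4209, 0.5824, 0.2835, 0.056, 0 → Σ = 1.3428
T = 1.3428 / 0.8206 = 1.636364… → 1.64

1.64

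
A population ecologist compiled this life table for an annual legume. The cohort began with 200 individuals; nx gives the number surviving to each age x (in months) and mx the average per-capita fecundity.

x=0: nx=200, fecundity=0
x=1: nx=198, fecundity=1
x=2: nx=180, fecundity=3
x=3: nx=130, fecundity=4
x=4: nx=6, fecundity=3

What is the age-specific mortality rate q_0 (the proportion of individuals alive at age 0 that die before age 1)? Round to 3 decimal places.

lx = nx/n0 = nx/200: 1, 0.99, 0.9, 0.65, 0.03
q_0 = (l_0 − l_1) / l_0 = (1 − 0.99) / 1
     = 0.01 / 1 = 0.01 → 0.010

0.010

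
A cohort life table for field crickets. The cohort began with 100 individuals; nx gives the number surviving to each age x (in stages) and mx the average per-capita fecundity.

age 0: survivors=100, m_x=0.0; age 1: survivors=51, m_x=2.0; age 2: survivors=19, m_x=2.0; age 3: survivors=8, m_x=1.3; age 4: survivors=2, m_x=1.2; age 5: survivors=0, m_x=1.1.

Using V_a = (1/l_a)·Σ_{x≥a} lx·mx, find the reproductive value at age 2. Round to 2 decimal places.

lx = nx/n0 = nx/100: 1, 0.51, 0.19, 0.08, 0.02, 0
lx·mx for x ≥ 2: 0.38, 0.104, 0.024, 0 → sum = 0.508
V_2 = 0.508 / l_2 = 0.508 / 0.19 = 2.673684… → 2.67

2.67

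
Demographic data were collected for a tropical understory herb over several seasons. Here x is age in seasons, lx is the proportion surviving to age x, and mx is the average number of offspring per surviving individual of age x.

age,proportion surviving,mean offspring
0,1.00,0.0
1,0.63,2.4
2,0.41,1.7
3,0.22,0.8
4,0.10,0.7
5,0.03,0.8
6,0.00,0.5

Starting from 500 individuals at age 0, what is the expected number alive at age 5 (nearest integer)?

15

Expected survivors = N0 · l_5 = 500 × 0.03 = 15 → 15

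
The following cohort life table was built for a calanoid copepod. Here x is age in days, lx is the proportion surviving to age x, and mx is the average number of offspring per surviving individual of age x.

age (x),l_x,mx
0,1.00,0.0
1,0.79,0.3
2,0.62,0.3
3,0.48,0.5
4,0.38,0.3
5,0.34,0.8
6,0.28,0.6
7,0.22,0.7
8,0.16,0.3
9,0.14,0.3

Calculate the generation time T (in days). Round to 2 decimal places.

4.10

lx·mx: 0, 0.237, 0.186, 0.24, 0.114, 0.272, 0.168, 0.154, 0.048, 0.042 → R0 = 1.461
x·lx·mx: 0, 0.237, 0.372, 0.72, 0.456, 1.36, 1.008, 1.078, 0.384, 0.378 → Σ = 5.993
T = 5.993 / 1.461 = 4.101985… → 4.10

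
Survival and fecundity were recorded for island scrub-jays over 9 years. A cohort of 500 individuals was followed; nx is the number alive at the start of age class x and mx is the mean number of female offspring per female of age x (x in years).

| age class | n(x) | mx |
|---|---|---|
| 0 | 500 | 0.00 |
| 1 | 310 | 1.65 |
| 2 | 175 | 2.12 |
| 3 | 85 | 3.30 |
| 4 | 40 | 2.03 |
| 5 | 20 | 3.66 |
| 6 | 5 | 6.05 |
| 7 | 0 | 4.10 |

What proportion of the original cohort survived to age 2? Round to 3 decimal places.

0.350

l_2 = n_2/n_0 = 175/500 = 0.35 → 0.350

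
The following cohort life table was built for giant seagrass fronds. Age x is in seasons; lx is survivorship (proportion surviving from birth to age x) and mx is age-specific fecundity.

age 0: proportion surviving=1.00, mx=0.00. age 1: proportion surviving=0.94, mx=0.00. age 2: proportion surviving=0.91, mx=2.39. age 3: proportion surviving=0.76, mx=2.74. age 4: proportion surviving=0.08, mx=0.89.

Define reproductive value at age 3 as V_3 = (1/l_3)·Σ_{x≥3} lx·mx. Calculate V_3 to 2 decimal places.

2.83

lx·mx for x ≥ 3: 2.0824, 0.0712 → sum = 2.1536
V_3 = 2.1536 / l_3 = 2.1536 / 0.76 = 2.833684… → 2.83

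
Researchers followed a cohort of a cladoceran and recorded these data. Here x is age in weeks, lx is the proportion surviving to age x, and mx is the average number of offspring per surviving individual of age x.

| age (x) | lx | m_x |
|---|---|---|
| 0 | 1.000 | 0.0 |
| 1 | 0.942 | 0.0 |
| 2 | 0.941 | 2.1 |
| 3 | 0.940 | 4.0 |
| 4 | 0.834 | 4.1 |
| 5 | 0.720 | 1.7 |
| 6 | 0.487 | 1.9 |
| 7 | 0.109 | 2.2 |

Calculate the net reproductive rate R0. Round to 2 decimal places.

11.54

lx·mx by age: 0, 0, 1.9761, 3.76, 3.4194, 1.224, 0.9253, 0.2398
R0 = Σ lx·mx = 11.5446 → 11.54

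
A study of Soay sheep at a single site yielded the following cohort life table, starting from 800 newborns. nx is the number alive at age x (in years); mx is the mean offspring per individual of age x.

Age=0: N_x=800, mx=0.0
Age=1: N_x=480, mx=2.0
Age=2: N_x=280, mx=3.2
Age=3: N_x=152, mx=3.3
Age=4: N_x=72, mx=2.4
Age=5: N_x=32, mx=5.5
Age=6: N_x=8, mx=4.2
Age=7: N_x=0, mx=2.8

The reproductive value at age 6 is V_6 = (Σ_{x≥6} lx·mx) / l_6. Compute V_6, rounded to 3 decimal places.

4.200

lx = nx/n0 = nx/800: 1, 0.6, 0.35, 0.19, 0.09, 0.04, 0.01, 0
lx·mx for x ≥ 6: 0.042, 0 → sum = 0.042
V_6 = 0.042 / l_6 = 0.042 / 0.01 = 4.2 → 4.200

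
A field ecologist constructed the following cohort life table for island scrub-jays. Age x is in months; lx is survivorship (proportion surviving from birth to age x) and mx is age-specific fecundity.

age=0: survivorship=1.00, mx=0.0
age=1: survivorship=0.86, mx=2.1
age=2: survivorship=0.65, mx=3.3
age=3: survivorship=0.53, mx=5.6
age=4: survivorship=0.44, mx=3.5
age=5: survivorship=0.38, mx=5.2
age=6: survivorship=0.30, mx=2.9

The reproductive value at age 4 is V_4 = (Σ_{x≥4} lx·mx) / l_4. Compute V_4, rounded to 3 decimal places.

9.968

lx·mx for x ≥ 4: 1.54, 1.976, 0.87 → sum = 4.386
V_4 = 4.386 / l_4 = 4.386 / 0.44 = 9.968182… → 9.968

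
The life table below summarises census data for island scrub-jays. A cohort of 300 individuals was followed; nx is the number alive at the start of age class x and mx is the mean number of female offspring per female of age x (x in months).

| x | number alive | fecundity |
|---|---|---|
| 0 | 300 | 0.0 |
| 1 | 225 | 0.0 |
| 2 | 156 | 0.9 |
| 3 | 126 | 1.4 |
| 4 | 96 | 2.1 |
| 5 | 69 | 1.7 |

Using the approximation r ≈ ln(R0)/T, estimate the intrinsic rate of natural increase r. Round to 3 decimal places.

lx = nx/n0 = nx/300: 1, 0.75, 0.52, 0.42, 0.32, 0.23
R0 = Σ lx·mx = 0 + 0 + 0.468 + 0.588 + 0.672 + 0.391 = 2.119
Σ x·lx·mx = 7.343; T = 7.343/2.119 = 3.46531…
r ≈ ln(R0)/T = ln(2.119)/3.46531… = 0.2167… → 0.217

0.217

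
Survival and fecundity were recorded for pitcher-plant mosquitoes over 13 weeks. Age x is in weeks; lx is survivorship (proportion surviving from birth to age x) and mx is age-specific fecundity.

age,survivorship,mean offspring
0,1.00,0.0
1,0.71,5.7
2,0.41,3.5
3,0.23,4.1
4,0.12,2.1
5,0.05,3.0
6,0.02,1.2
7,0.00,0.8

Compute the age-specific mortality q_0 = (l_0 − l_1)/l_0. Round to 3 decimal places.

q_0 = (l_0 − l_1) / l_0 = (1 − 0.71) / 1
     = 0.29 / 1 = 0.29 → 0.290

0.290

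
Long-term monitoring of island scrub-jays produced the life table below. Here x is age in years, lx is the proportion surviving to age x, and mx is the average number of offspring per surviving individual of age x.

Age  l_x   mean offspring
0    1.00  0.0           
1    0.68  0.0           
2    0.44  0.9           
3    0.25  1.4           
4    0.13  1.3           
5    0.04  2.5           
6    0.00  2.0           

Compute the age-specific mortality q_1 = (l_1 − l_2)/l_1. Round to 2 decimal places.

0.35

q_1 = (l_1 − l_2) / l_1 = (0.68 − 0.44) / 0.68
     = 0.24 / 0.68 = 0.352941… → 0.35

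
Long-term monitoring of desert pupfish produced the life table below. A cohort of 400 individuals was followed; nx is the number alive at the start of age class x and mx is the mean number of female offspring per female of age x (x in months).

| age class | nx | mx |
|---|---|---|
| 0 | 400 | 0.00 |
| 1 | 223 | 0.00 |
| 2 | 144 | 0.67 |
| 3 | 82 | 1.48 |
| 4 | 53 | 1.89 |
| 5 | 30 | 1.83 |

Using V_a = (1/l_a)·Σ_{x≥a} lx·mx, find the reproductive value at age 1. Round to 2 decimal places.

1.67

lx = nx/n0 = nx/400: 1, 0.5575, 0.36, 0.205, 0.1325, 0.075
lx·mx for x ≥ 1: 0, 0.2412, 0.3034, 0.250425, 0.13725 → sum = 0.932275
V_1 = 0.932275 / l_1 = 0.932275 / 0.5575 = 1.672242… → 1.67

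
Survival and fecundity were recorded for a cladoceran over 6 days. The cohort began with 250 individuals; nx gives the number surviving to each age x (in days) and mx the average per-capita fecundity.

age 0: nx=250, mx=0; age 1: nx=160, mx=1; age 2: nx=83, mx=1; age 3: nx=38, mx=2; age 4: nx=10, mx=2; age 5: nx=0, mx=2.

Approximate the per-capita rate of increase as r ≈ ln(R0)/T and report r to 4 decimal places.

0.1628

lx = nx/n0 = nx/250: 1, 0.64, 0.332, 0.152, 0.04, 0
R0 = Σ lx·mx = 0 + 0.64 + 0.332 + 0.304 + 0.08 + 0 = 1.356
Σ x·lx·mx = 2.536; T = 2.536/1.356 = 1.87021…
r ≈ ln(R0)/T = ln(1.356)/1.87021… = 0.162837… → 0.1628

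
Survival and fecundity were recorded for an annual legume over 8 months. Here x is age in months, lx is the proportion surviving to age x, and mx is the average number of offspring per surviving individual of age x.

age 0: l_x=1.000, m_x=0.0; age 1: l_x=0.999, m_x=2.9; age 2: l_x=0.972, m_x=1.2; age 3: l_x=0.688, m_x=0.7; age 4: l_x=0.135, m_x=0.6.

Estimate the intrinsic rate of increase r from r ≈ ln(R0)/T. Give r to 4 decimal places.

R0 = Σ lx·mx = 0 + 2.8971 + 1.1664 + 0.4816 + 0.081 = 4.6261
Σ x·lx·mx = 6.9987; T = 6.9987/4.6261 = 1.51287…
r ≈ ln(R0)/T = ln(4.6261)/1.51287… = 1.012454… → 1.0125

1.0125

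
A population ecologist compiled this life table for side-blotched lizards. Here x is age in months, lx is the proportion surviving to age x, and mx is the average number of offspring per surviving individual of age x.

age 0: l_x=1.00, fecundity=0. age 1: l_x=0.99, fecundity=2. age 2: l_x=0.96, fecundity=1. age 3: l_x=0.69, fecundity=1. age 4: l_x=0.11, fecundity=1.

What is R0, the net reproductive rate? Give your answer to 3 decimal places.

lx·mx by age: 0, 1.98, 0.96, 0.69, 0.11
R0 = Σ lx·mx = 3.74 → 3.740

3.740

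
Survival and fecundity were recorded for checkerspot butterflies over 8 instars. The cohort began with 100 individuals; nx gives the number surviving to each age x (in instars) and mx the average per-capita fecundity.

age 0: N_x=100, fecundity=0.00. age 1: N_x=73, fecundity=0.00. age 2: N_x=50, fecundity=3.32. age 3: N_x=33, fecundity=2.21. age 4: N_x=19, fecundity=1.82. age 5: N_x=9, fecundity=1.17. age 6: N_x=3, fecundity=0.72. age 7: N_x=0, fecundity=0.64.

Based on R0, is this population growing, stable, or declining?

lx = nx/n0 = nx/100: 1, 0.73, 0.5, 0.33, 0.19, 0.09, 0.03, 0
R0 = Σ lx·mx = 0 + 0 + 1.66 + 0.7293 + 0.3458 + 0.1053 + 0.0216 + 0 = 2.862
R0 > 1, so the population is growing.

growing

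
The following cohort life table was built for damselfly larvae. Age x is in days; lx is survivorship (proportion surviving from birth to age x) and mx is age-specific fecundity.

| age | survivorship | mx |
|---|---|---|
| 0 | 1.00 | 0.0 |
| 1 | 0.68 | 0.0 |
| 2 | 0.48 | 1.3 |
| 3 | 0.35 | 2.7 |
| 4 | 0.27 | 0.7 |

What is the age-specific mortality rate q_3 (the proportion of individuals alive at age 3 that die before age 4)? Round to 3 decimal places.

q_3 = (l_3 − l_4) / l_3 = (0.35 − 0.27) / 0.35
     = 0.08 / 0.35 = 0.228571… → 0.229

0.229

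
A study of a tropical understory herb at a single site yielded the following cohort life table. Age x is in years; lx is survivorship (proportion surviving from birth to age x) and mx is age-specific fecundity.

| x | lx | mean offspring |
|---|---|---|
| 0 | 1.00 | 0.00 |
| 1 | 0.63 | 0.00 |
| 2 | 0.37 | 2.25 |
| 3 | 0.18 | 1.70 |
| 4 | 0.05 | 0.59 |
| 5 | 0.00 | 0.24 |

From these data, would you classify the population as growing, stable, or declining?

R0 = Σ lx·mx = 0 + 0 + 0.8325 + 0.306 + 0.0295 + 0 = 1.168
R0 > 1, so the population is growing.

growing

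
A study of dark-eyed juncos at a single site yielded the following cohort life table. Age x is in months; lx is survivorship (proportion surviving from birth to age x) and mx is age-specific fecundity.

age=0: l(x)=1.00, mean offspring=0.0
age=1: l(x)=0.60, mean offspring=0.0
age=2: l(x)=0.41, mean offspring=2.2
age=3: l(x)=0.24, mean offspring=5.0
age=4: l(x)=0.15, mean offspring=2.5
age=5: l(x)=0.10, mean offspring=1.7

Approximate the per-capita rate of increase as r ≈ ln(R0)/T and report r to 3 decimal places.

R0 = Σ lx·mx = 0 + 0 + 0.902 + 1.2 + 0.375 + 0.17 = 2.647
Σ x·lx·mx = 7.754; T = 7.754/2.647 = 2.92935…
r ≈ ln(R0)/T = ln(2.647)/2.92935… = 0.3323… → 0.332

0.332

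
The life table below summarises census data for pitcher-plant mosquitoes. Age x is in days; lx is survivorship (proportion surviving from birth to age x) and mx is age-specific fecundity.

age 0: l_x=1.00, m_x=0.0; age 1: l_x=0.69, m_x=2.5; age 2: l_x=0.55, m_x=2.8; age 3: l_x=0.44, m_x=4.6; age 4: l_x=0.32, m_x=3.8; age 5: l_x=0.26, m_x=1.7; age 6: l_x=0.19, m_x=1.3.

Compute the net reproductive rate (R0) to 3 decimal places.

lx·mx by age: 0, 1.725, 1.54, 2.024, 1.216, 0.442, 0.247
R0 = Σ lx·mx = 7.194 → 7.194

7.194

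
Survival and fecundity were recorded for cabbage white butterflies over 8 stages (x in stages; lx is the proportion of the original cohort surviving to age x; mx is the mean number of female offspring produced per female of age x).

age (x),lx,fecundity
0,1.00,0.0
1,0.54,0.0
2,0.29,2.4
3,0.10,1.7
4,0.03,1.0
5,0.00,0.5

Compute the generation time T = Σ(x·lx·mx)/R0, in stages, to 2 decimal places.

lx·mx: 0, 0, 0.696, 0.17, 0.03, 0 → R0 = 0.896
x·lx·mx: 0, 0, 1.392, 0.51, 0.12, 0 → Σ = 2.022
T = 2.022 / 0.896 = 2.256696… → 2.26

2.26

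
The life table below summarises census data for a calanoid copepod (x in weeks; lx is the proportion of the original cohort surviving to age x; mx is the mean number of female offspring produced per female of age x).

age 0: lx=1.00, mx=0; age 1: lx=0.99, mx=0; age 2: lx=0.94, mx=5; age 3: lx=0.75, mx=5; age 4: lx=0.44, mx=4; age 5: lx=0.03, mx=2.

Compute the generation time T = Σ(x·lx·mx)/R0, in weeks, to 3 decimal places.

lx·mx: 0, 0, 4.7, 3.75, 1.76, 0.06 → R0 = 10.27
x·lx·mx: 0, 0, 9.4, 11.25, 7.04, 0.3 → Σ = 27.99
T = 27.99 / 10.27 = 2.725414… → 2.725

2.725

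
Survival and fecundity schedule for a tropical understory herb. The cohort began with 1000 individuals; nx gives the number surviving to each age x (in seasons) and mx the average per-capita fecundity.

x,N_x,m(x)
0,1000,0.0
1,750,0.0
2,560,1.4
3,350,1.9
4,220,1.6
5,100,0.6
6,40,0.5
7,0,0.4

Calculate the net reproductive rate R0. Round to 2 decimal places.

1.88

lx = nx/n0 = nx/1000: 1, 0.75, 0.56, 0.35, 0.22, 0.1, 0.04, 0
lx·mx by age: 0, 0, 0.784, 0.665, 0.352, 0.06, 0.02, 0
R0 = Σ lx·mx = 1.881 → 1.88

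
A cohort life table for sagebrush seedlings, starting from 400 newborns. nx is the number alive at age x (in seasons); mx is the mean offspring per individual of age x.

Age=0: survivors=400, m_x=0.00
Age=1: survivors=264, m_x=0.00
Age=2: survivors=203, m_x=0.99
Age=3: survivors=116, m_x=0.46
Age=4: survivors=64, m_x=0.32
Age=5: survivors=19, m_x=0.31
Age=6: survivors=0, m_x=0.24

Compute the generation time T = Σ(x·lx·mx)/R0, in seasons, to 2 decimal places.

lx = nx/n0 = nx/400: 1, 0.66, 0.5075, 0.29, 0.16, 0.0475, 0
lx·mx: 0, 0, 0.502425, 0.1334, 0.0512, 0.014725, 0 → R0 = 0.70175
x·lx·mx: 0, 0, 1.00485, 0.4002, 0.2048, 0.073625, 0 → Σ = 1.683475
T = 1.683475 / 0.70175 = 2.398967… → 2.40

2.40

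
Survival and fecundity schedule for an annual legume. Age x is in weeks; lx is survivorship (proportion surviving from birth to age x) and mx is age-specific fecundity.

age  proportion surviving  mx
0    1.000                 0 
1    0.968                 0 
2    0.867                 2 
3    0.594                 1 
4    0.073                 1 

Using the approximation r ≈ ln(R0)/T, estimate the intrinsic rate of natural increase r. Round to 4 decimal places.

R0 = Σ lx·mx = 0 + 0 + 1.734 + 0.594 + 0.073 = 2.401
Σ x·lx·mx = 5.542; T = 5.542/2.401 = 2.3082…
r ≈ ln(R0)/T = ln(2.401)/2.3082… = 0.379466… → 0.3795

0.3795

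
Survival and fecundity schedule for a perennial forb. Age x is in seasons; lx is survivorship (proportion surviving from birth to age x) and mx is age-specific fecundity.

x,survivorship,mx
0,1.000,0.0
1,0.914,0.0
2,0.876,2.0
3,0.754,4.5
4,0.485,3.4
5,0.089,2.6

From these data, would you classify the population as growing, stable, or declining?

R0 = Σ lx·mx = 0 + 0 + 1.752 + 3.393 + 1.649 + 0.2314 = 7.0254
R0 > 1, so the population is growing.

growing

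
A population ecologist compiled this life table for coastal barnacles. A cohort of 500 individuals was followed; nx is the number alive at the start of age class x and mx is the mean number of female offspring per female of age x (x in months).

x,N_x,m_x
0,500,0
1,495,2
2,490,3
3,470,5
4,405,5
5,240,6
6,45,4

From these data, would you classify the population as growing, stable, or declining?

lx = nx/n0 = nx/500: 1, 0.99, 0.98, 0.94, 0.81, 0.48, 0.09
R0 = Σ lx·mx = 0 + 1.98 + 2.94 + 4.7 + 4.05 + 2.88 + 0.36 = 16.91
R0 > 1, so the population is growing.

growing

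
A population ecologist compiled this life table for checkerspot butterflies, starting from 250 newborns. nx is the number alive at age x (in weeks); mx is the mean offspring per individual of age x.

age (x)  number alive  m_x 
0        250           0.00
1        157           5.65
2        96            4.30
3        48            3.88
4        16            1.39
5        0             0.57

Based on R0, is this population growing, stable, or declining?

lx = nx/n0 = nx/250: 1, 0.628, 0.384, 0.192, 0.064, 0
R0 = Σ lx·mx = 0 + 3.5482 + 1.6512 + 0.74496 + 0.08896 + 0 = 6.03332
R0 > 1, so the population is growing.

growing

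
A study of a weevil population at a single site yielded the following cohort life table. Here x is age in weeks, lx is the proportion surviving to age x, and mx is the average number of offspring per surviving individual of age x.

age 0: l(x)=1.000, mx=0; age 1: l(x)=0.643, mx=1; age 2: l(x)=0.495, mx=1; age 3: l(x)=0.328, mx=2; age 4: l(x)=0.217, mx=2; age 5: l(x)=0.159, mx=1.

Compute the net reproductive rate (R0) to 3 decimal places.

lx·mx by age: 0, 0.643, 0.495, 0.656, 0.434, 0.159
R0 = Σ lx·mx = 2.387 → 2.387

2.387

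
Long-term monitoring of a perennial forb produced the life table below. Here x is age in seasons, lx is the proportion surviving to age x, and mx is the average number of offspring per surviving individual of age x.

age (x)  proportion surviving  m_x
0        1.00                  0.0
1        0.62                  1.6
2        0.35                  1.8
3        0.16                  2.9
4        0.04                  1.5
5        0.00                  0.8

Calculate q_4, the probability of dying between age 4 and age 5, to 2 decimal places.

q_4 = (l_4 − l_5) / l_4 = (0.04 − 0) / 0.04
     = 0.04 / 0.04 = 1 → 1.00

1.00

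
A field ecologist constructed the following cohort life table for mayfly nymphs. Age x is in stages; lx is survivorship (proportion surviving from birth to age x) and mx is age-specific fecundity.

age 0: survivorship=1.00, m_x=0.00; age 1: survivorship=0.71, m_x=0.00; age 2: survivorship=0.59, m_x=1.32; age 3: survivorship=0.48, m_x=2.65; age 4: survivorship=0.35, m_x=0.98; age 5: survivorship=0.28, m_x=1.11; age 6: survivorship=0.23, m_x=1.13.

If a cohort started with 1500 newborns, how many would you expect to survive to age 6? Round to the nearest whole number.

Expected survivors = N0 · l_6 = 1500 × 0.23 = 345 → 345

345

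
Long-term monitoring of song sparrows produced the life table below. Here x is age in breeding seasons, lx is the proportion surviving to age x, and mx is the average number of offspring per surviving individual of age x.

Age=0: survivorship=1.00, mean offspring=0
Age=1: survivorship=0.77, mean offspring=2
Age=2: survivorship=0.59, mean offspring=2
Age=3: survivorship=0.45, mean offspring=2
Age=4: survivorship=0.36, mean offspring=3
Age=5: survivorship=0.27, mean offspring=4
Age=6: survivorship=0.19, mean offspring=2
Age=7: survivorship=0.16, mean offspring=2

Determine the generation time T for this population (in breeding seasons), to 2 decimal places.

lx·mx: 0, 1.54, 1.18, 0.9, 1.08, 1.08, 0.38, 0.32 → R0 = 6.48
x·lx·mx: 0, 1.54, 2.36, 2.7, 4.32, 5.4, 2.28, 2.24 → Σ = 20.84
T = 20.84 / 6.48 = 3.216049… → 3.22

3.22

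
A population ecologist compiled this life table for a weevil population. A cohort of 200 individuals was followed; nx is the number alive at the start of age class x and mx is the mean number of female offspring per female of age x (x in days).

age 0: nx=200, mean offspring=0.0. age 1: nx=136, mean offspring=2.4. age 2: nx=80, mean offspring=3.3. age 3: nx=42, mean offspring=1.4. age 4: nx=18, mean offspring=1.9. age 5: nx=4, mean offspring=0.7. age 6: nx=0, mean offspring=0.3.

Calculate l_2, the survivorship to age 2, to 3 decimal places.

0.400

l_2 = n_2/n_0 = 80/200 = 0.4 → 0.400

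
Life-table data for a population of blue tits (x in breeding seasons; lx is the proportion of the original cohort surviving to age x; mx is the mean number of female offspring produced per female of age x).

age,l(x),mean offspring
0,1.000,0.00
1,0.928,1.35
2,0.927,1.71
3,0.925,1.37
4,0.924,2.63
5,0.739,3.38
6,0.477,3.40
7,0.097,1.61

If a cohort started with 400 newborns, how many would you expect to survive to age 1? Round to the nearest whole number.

371

Expected survivors = N0 · l_1 = 400 × 0.928 = 371.2 → 371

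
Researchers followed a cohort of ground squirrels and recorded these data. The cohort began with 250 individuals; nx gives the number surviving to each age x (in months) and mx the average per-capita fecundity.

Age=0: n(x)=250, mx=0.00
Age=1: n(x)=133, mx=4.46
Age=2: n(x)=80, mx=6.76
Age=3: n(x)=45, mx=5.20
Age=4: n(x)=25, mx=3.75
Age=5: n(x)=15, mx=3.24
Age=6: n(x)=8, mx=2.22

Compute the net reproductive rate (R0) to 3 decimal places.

lx = nx/n0 = nx/250: 1, 0.532, 0.32, 0.18, 0.1, 0.06, 0.032
lx·mx by age: 0, 2.37272, 2.1632, 0.936, 0.375, 0.1944, 0.07104
R0 = Σ lx·mx = 6.11236 → 6.112

6.112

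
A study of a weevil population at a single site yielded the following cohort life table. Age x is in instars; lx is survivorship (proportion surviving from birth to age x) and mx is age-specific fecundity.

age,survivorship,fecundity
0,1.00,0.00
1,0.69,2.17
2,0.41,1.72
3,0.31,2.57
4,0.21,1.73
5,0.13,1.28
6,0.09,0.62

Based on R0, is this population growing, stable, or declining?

growing

R0 = Σ lx·mx = 0 + 1.4973 + 0.7052 + 0.7967 + 0.3633 + 0.1664 + 0.0558 = 3.5847
R0 > 1, so the population is growing.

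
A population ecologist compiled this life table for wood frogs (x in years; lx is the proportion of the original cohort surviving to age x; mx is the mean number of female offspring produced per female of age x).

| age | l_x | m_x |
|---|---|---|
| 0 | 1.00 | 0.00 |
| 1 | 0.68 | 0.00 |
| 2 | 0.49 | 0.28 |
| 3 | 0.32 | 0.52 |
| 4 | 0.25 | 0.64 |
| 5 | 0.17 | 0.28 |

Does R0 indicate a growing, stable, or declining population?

declining

R0 = Σ lx·mx = 0 + 0 + 0.1372 + 0.1664 + 0.16 + 0.0476 = 0.5112
R0 < 1, so the population is declining.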